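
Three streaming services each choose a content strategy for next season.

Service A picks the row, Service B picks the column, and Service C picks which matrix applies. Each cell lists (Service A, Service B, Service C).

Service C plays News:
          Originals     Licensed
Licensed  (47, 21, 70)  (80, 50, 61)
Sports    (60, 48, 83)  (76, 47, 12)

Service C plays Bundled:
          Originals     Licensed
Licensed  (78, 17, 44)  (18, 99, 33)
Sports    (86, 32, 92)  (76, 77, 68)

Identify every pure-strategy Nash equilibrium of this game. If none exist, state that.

Pure-strategy Nash equilibria: (Licensed, Licensed, News), (Sports, Licensed, Bundled)

Service A against (Originals, News): payoffs 47, 60 → best response Sports.
Service A against (Originals, Bundled): payoffs 78, 86 → best response Sports.
Service A against (Licensed, News): payoffs 80, 76 → best response Licensed.
Service A against (Licensed, Bundled): payoffs 18, 76 → best response Sports.
Service B against (Licensed, News): payoffs 21, 50 → best response Licensed.
Service B against (Licensed, Bundled): payoffs 17, 99 → best response Licensed.
Service B against (Sports, News): payoffs 48, 47 → best response Originals.
Service B against (Sports, Bundled): payoffs 32, 77 → best response Licensed.
Service C against (Licensed, Originals): payoffs 70, 44 → best response News.
Service C against (Licensed, Licensed): payoffs 61, 33 → best response News.
Service C against (Sports, Originals): payoffs 83, 92 → best response Bundled.
Service C against (Sports, Licensed): payoffs 12, 68 → best response Bundled.
Mutual best responses: (Licensed, Licensed, News); (Sports, Licensed, Bundled).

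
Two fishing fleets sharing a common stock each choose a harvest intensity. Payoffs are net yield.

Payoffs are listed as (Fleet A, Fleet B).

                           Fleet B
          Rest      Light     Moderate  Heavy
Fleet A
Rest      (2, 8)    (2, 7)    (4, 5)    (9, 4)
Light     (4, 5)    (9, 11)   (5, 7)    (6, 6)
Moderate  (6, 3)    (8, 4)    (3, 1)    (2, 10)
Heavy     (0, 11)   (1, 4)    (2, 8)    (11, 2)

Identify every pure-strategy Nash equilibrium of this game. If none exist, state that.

(Light, Light)

(Rest, Rest): Fleet A can switch to Light (2 → 4). Not NE.
(Rest, Light): Fleet A can switch to Light (2 → 9). Not NE.
(Rest, Moderate): Fleet A can switch to Light (4 → 5). Not NE.
(Rest, Heavy): Fleet A can switch to Heavy (9 → 11). Not NE.
(Light, Rest): Fleet A can switch to Moderate (4 → 6). Not NE.
(Light, Light): Fleet A gets 9, best alternative 8; Fleet B gets 11, best alternative 7. No profitable deviation — NE.
(Light, Moderate): Fleet B can switch to Light (7 → 11). Not NE.
(Light, Heavy): Fleet A can switch to Rest (6 → 9). Not NE.
(Moderate, Rest): Fleet B can switch to Light (3 → 4). Not NE.
(The remaining 7 profiles each have a profitable deviation by the same check.)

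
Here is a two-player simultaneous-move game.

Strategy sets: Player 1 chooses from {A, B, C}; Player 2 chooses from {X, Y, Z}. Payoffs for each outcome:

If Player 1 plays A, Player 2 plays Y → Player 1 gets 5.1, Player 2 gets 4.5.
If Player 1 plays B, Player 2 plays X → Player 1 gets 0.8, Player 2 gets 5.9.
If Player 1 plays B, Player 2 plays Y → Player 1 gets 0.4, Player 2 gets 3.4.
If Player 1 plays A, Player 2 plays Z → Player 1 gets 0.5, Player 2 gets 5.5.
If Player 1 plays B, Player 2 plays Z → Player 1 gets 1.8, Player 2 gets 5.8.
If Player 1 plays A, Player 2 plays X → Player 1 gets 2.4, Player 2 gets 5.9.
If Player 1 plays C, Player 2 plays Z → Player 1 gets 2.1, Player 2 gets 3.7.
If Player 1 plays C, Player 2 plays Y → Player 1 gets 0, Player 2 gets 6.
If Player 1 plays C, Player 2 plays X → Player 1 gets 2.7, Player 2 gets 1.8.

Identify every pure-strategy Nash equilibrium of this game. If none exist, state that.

(A, X): Player 1 can switch to C (2.4 → 2.7). Not NE.
(A, Y): Player 2 can switch to X (4.5 → 5.9). Not NE.
(A, Z): Player 1 can switch to B (0.5 → 1.8). Not NE.
(B, X): Player 1 can switch to A (0.8 → 2.4). Not NE.
(B, Y): Player 1 can switch to A (0.4 → 5.1). Not NE.
(B, Z): Player 1 can switch to C (1.8 → 2.1). Not NE.
(C, X): Player 2 can switch to Y (1.8 → 6). Not NE.
(C, Y): Player 1 can switch to A (0 → 5.1). Not NE.
(C, Z): Player 2 can switch to Y (3.7 → 6). Not NE.

none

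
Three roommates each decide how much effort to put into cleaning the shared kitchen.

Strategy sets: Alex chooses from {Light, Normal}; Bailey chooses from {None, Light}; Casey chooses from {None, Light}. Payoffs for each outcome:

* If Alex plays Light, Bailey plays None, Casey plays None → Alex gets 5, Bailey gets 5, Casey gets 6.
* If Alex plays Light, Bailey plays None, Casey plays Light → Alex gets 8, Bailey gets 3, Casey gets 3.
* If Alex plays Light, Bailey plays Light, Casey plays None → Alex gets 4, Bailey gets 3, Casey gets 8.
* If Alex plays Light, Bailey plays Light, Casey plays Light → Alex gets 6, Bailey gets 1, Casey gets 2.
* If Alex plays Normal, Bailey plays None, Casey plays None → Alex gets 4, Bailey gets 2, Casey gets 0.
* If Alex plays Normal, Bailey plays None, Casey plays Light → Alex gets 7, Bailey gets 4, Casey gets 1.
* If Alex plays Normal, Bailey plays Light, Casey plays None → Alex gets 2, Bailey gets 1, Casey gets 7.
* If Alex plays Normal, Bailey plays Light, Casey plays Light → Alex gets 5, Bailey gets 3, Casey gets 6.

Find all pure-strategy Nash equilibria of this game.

Check each profile: it is a Nash equilibrium iff no player can strictly gain by switching unilaterally.
(Light, None, None): Alex gets 5, best alternative 4; Bailey gets 5, best alternative 3; Casey gets 6, best alternative 3. No profitable deviation — NE.
(Light, None, Light): Casey can switch to None (3 → 6). Not NE.
(Light, Light, None): Bailey can switch to None (3 → 5). Not NE.
(Light, Light, Light): Bailey can switch to None (1 → 3). Not NE.
(Normal, None, None): Alex can switch to Light (4 → 5). Not NE.
(Normal, None, Light): Alex can switch to Light (7 → 8). Not NE.
(Normal, Light, None): Alex can switch to Light (2 → 4). Not NE.
(Normal, Light, Light): Alex can switch to Light (5 → 6). Not NE.

Pure NE: (Light, None, None)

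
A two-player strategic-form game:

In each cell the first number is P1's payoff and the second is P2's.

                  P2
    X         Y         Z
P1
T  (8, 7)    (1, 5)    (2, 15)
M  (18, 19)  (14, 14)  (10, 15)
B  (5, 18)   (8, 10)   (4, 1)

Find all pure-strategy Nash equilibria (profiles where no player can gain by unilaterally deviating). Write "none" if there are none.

The unique pure-strategy Nash equilibrium is (M, X).

P1 against X: payoffs 8, 18, 5 → best response M.
P1 against Y: payoffs 1, 14, 8 → best response M.
P1 against Z: payoffs 2, 10, 4 → best response M.
P2 against T: payoffs 7, 5, 15 → best response Z.
P2 against M: payoffs 19, 14, 15 → best response X.
P2 against B: payoffs 18, 10, 1 → best response X.
Mutual best responses: (M, X).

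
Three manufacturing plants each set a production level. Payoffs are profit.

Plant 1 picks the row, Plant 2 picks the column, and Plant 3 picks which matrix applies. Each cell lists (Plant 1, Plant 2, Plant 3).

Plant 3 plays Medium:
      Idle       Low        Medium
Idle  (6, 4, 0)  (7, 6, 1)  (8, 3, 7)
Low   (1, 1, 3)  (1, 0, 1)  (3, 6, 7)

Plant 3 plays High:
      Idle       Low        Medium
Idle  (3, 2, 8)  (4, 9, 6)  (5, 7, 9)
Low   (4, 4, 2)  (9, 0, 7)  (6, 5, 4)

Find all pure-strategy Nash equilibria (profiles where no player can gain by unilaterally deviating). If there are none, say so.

(Idle, Idle, Medium): Plant 2 can switch to Low (4 → 6). Not NE.
(Idle, Idle, High): Plant 1 can switch to Low (3 → 4). Not NE.
(Idle, Low, Medium): Plant 3 can switch to High (1 → 6). Not NE.
(Idle, Low, High): Plant 1 can switch to Low (4 → 9). Not NE.
(Idle, Medium, Medium): Plant 2 can switch to Idle (3 → 4). Not NE.
(Idle, Medium, High): Plant 1 can switch to Low (5 → 6). Not NE.
(The remaining 6 profiles each have a profitable deviation by the same check.)

none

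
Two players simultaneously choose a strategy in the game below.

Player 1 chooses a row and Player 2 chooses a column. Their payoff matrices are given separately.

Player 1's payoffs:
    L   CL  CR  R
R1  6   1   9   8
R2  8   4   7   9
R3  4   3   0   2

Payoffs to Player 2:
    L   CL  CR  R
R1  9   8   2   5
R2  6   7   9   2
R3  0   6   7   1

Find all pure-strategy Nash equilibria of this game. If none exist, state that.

Player 1 against L: payoffs 6, 8, 4 → best response R2.
Player 1 against CL: payoffs 1, 4, 3 → best response R2.
Player 1 against CR: payoffs 9, 7, 0 → best response R1.
Player 1 against R: payoffs 8, 9, 2 → best response R2.
Player 2 against R1: payoffs 9, 8, 2, 5 → best response L.
Player 2 against R2: payoffs 6, 7, 9, 2 → best response CR.
Player 2 against R3: payoffs 0, 6, 7, 1 → best response CR.
No profile is a mutual best response for all players.

No pure-strategy Nash equilibrium.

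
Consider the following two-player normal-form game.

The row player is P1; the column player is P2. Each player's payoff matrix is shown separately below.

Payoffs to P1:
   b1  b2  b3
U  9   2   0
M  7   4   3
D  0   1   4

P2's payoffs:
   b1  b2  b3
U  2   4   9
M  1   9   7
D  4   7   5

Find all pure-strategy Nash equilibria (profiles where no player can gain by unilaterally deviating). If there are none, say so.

For each strategy profile, look for a profitable unilateral deviation.
(U, b1): P2 can switch to b2 (2 → 4). Not NE.
(U, b2): P1 can switch to M (2 → 4). Not NE.
(U, b3): P1 can switch to M (0 → 3). Not NE.
(M, b1): P1 can switch to U (7 → 9). Not NE.
(M, b2): P1 gets 4, best alternative 2; P2 gets 9, best alternative 7. No profitable deviation — NE.
(M, b3): P1 can switch to D (3 → 4). Not NE.
(D, b1): P1 can switch to U (0 → 9). Not NE.
(D, b2): P1 can switch to U (1 → 2). Not NE.
(D, b3): P2 can switch to b2 (5 → 7). Not NE.

Pure NE: (M, b2)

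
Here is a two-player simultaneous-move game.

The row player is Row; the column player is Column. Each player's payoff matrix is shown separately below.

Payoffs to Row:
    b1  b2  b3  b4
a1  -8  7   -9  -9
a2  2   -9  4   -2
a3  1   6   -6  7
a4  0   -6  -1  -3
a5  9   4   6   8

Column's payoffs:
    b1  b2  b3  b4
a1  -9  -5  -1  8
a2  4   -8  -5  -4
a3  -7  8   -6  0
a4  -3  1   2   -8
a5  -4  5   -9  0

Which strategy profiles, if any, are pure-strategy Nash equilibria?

Row against b1: payoffs -8, 2, 1, 0, 9 → best response a5.
Row against b2: payoffs 7, -9, 6, -6, 4 → best response a1.
Row against b3: payoffs -9, 4, -6, -1, 6 → best response a5.
Row against b4: payoffs -9, -2, 7, -3, 8 → best response a5.
Column against a1: payoffs -9, -5, -1, 8 → best response b4.
Column against a2: payoffs 4, -8, -5, -4 → best response b1.
Column against a3: payoffs -7, 8, -6, 0 → best response b2.
Column against a4: payoffs -3, 1, 2, -8 → best response b3.
Column against a5: payoffs -4, 5, -9, 0 → best response b2.
No profile is a mutual best response for all players.

There is no pure-strategy Nash equilibrium.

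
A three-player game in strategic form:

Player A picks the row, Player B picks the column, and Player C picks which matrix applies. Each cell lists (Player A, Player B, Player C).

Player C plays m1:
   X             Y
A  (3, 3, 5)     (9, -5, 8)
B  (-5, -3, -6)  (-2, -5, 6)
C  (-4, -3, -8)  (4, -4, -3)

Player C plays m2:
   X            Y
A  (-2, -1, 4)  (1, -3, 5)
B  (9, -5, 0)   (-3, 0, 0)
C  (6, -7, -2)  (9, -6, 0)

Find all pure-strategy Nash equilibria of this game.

The pure Nash equilibria are (A, X, m1) and (C, Y, m2).

(A, X, m1): Player A gets 3, best alternative -4; Player B gets 3, best alternative -5; Player C gets 5, best alternative 4. No profitable deviation — NE.
(A, X, m2): Player A can switch to B (-2 → 9). Not NE.
(A, Y, m1): Player B can switch to X (-5 → 3). Not NE.
(A, Y, m2): Player A can switch to C (1 → 9). Not NE.
(B, X, m1): Player A can switch to A (-5 → 3). Not NE.
(B, X, m2): Player B can switch to Y (-5 → 0). Not NE.
(B, Y, m1): Player A can switch to A (-2 → 9). Not NE.
(C, Y, m2): Player A gets 9, best alternative 1; Player B gets -6, best alternative -7; Player C gets 0, best alternative -3. No profitable deviation — NE.
(The remaining 4 profiles each have a profitable deviation by the same check.)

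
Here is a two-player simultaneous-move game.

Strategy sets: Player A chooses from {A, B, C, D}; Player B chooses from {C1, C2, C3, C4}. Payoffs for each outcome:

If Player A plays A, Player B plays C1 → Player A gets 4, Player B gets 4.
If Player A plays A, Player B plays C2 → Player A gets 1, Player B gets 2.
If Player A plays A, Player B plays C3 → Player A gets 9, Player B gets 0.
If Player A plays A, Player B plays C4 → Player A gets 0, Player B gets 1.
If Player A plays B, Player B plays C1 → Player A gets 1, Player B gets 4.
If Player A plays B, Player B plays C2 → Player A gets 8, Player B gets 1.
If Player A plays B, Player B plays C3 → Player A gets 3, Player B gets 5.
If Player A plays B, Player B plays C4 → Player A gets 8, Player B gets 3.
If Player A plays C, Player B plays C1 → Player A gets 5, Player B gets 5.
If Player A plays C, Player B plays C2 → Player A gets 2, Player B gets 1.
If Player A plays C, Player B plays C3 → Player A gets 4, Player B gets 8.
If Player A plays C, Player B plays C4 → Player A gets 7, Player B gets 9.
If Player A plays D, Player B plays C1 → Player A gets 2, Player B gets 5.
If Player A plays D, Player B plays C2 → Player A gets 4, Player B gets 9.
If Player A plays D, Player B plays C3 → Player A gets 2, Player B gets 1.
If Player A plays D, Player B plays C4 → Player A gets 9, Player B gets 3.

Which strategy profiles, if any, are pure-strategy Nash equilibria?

There is no pure-strategy Nash equilibrium.

Player A against C1: payoffs 4, 1, 5, 2 → best response C.
Player A against C2: payoffs 1, 8, 2, 4 → best response B.
Player A against C3: payoffs 9, 3, 4, 2 → best response A.
Player A against C4: payoffs 0, 8, 7, 9 → best response D.
Player B against A: payoffs 4, 2, 0, 1 → best response C1.
Player B against B: payoffs 4, 1, 5, 3 → best response C3.
Player B against C: payoffs 5, 1, 8, 9 → best response C4.
Player B against D: payoffs 5, 9, 1, 3 → best response C2.
No profile is a mutual best response for all players.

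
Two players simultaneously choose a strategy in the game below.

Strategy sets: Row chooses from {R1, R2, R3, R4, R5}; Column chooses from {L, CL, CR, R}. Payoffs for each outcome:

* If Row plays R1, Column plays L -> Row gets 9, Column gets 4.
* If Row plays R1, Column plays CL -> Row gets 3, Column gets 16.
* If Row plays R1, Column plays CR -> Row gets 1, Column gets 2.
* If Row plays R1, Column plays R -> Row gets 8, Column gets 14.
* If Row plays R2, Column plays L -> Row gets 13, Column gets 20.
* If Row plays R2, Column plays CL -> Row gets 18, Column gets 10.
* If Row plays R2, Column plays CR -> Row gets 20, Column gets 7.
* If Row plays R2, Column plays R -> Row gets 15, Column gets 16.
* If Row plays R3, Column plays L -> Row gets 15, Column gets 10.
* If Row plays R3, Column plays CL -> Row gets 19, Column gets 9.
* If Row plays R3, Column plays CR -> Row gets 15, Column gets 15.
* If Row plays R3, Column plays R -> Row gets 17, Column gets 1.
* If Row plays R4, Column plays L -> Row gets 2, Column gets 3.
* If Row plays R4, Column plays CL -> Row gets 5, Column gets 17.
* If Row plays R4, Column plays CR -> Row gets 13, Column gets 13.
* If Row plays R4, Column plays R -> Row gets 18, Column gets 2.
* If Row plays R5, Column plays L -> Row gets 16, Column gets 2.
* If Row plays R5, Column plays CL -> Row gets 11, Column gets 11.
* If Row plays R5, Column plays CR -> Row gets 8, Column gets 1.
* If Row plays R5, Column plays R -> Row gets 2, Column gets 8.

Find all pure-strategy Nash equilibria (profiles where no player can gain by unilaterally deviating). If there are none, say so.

This game has no pure Nash equilibrium.

Check each profile: it is a Nash equilibrium iff no player can strictly gain by switching unilaterally.
(R1, L): Row can switch to R2 (9 → 13). Not NE.
(R1, CL): Row can switch to R2 (3 → 18). Not NE.
(R1, CR): Row can switch to R2 (1 → 20). Not NE.
(R1, R): Row can switch to R2 (8 → 15). Not NE.
(R2, L): Row can switch to R3 (13 → 15). Not NE.
(R2, CL): Row can switch to R3 (18 → 19). Not NE.
(R2, CR): Column can switch to L (7 → 20). Not NE.
(R2, R): Row can switch to R3 (15 → 17). Not NE.
(The remaining 12 profiles each have a profitable deviation by the same check.)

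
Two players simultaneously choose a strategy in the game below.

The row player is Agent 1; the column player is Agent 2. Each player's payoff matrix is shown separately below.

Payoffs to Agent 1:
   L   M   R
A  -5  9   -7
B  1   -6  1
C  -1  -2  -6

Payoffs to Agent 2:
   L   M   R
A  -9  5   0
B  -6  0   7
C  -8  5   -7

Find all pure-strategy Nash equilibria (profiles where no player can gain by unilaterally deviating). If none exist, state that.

Pure-strategy Nash equilibria: (A, M) and (B, R)

Agent 1 against L: payoffs -5, 1, -1 → best response B.
Agent 1 against M: payoffs 9, -6, -2 → best response A.
Agent 1 against R: payoffs -7, 1, -6 → best response B.
Agent 2 against A: payoffs -9, 5, 0 → best response M.
Agent 2 against B: payoffs -6, 0, 7 → best response R.
Agent 2 against C: payoffs -8, 5, -7 → best response M.
Mutual best responses: (A, M); (B, R).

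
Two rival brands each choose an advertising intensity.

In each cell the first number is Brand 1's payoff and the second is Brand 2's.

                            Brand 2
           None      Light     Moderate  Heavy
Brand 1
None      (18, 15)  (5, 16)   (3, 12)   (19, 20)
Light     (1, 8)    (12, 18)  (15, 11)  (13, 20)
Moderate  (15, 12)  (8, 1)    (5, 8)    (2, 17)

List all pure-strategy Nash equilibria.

The unique pure-strategy Nash equilibrium is (None, Heavy).

(None, None): Brand 2 can switch to Light (15 → 16). Not NE.
(None, Light): Brand 1 can switch to Light (5 → 12). Not NE.
(None, Moderate): Brand 1 can switch to Light (3 → 15). Not NE.
(None, Heavy): Brand 1 gets 19, best alternative 13; Brand 2 gets 20, best alternative 16. No profitable deviation — NE.
(Light, None): Brand 1 can switch to None (1 → 18). Not NE.
(Light, Light): Brand 2 can switch to Heavy (18 → 20). Not NE.
(Light, Moderate): Brand 2 can switch to Light (11 → 18). Not NE.
(Light, Heavy): Brand 1 can switch to None (13 → 19). Not NE.
(Moderate, None): Brand 1 can switch to None (15 → 18). Not NE.
(Moderate, Light): Brand 1 can switch to Light (8 → 12). Not NE.
(Moderate, Moderate): Brand 1 can switch to Light (5 → 15). Not NE.
(Moderate, Heavy): Brand 1 can switch to None (2 → 19). Not NE.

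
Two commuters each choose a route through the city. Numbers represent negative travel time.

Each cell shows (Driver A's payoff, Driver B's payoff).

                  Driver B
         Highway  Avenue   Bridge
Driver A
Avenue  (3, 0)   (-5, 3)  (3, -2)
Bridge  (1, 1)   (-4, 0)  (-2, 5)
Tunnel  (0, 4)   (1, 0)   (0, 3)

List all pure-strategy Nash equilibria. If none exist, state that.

This game has no pure Nash equilibrium.

Driver A against Highway: payoffs 3, 1, 0 → best response Avenue.
Driver A against Avenue: payoffs -5, -4, 1 → best response Tunnel.
Driver A against Bridge: payoffs 3, -2, 0 → best response Avenue.
Driver B against Avenue: payoffs 0, 3, -2 → best response Avenue.
Driver B against Bridge: payoffs 1, 0, 5 → best response Bridge.
Driver B against Tunnel: payoffs 4, 0, 3 → best response Highway.
No profile is a mutual best response for all players.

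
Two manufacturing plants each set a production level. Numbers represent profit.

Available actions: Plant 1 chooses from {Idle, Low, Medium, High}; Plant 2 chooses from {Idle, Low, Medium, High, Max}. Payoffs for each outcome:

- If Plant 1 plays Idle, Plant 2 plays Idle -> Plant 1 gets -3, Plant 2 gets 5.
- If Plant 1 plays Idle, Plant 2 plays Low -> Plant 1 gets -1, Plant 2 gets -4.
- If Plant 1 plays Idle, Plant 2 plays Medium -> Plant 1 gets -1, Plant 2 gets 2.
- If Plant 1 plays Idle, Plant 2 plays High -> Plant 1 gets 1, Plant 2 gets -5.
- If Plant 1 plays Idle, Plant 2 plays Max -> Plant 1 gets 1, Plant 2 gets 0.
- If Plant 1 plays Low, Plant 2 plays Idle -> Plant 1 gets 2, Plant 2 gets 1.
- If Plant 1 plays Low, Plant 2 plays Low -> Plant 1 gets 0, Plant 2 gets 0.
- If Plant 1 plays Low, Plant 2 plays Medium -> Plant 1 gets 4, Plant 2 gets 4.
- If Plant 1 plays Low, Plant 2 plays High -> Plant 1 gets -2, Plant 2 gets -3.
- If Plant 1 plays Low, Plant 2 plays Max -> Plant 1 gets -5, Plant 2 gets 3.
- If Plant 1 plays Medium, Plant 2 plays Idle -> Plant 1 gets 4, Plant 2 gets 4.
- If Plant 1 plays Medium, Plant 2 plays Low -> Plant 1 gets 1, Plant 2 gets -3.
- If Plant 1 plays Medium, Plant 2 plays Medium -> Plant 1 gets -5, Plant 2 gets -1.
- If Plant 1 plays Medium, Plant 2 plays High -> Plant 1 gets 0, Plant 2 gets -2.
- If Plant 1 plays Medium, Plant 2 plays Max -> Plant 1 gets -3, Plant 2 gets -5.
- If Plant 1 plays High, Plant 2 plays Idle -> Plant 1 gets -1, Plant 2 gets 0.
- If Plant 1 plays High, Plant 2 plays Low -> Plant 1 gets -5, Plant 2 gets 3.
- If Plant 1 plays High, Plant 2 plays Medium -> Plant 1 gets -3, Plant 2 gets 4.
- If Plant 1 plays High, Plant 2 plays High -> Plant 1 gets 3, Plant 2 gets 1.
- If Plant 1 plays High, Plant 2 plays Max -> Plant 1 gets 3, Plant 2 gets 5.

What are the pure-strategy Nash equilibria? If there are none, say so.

Plant 1 against Idle: payoffs -3, 2, 4, -1 → best response Medium.
Plant 1 against Low: payoffs -1, 0, 1, -5 → best response Medium.
Plant 1 against Medium: payoffs -1, 4, -5, -3 → best response Low.
Plant 1 against High: payoffs 1, -2, 0, 3 → best response High.
Plant 1 against Max: payoffs 1, -5, -3, 3 → best response High.
Plant 2 against Idle: payoffs 5, -4, 2, -5, 0 → best response Idle.
Plant 2 against Low: payoffs 1, 0, 4, -3, 3 → best response Medium.
Plant 2 against Medium: payoffs 4, -3, -1, -2, -5 → best response Idle.
Plant 2 against High: payoffs 0, 3, 4, 1, 5 → best response Max.
Mutual best responses: (Low, Medium); (Medium, Idle); (High, Max).

The pure Nash equilibria are (Low, Medium); (Medium, Idle); (High, Max).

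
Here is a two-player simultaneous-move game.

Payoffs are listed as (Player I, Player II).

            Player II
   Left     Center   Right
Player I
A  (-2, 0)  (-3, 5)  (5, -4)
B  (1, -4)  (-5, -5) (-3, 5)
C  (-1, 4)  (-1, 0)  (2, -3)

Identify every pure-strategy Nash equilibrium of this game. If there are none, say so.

none

Player I against Left: payoffs -2, 1, -1 → best response B.
Player I against Center: payoffs -3, -5, -1 → best response C.
Player I against Right: payoffs 5, -3, 2 → best response A.
Player II against A: payoffs 0, 5, -4 → best response Center.
Player II against B: payoffs -4, -5, 5 → best response Right.
Player II against C: payoffs 4, 0, -3 → best response Left.
No profile is a mutual best response for all players.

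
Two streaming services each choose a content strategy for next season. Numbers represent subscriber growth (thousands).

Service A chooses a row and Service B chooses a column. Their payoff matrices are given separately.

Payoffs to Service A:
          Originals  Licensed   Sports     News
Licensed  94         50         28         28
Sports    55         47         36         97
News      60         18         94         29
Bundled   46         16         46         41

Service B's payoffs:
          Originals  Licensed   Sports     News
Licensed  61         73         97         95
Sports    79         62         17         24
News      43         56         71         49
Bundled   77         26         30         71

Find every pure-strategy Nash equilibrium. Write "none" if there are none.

(News, Sports)

Service A against Originals: payoffs 94, 55, 60, 46 → best response Licensed.
Service A against Licensed: payoffs 50, 47, 18, 16 → best response Licensed.
Service A against Sports: payoffs 28, 36, 94, 46 → best response News.
Service A against News: payoffs 28, 97, 29, 41 → best response Sports.
Service B against Licensed: payoffs 61, 73, 97, 95 → best response Sports.
Service B against Sports: payoffs 79, 62, 17, 24 → best response Originals.
Service B against News: payoffs 43, 56, 71, 49 → best response Sports.
Service B against Bundled: payoffs 77, 26, 30, 71 → best response Originals.
Mutual best responses: (News, Sports).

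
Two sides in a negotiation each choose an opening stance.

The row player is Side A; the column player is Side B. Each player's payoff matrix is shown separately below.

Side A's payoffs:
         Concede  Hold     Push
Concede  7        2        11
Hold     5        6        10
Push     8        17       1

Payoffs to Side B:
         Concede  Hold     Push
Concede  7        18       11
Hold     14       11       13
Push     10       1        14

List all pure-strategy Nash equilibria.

(Concede, Concede): Side A can switch to Push (7 → 8). Not NE.
(Concede, Hold): Side A can switch to Hold (2 → 6). Not NE.
(Concede, Push): Side B can switch to Hold (11 → 18). Not NE.
(Hold, Concede): Side A can switch to Concede (5 → 7). Not NE.
(Hold, Hold): Side A can switch to Push (6 → 17). Not NE.
(Hold, Push): Side A can switch to Concede (10 → 11). Not NE.
(Push, Concede): Side B can switch to Push (10 → 14). Not NE.
(Push, Hold): Side B can switch to Concede (1 → 10). Not NE.
(Push, Push): Side A can switch to Concede (1 → 11). Not NE.

none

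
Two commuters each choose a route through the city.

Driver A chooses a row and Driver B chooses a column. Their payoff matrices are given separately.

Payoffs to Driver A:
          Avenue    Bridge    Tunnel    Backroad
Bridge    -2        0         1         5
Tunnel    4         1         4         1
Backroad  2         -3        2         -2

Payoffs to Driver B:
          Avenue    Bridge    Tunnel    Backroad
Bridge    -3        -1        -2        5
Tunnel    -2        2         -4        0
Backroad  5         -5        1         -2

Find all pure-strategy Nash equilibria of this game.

Pure-strategy Nash equilibria: (Bridge, Backroad) and (Tunnel, Bridge)

(Bridge, Avenue): Driver A can switch to Tunnel (-2 → 4). Not NE.
(Bridge, Bridge): Driver A can switch to Tunnel (0 → 1). Not NE.
(Bridge, Tunnel): Driver A can switch to Tunnel (1 → 4). Not NE.
(Bridge, Backroad): Driver A gets 5, best alternative 1; Driver B gets 5, best alternative -1. No profitable deviation — NE.
(Tunnel, Avenue): Driver B can switch to Bridge (-2 → 2). Not NE.
(Tunnel, Bridge): Driver A gets 1, best alternative 0; Driver B gets 2, best alternative 0. No profitable deviation — NE.
(Tunnel, Tunnel): Driver B can switch to Avenue (-4 → -2). Not NE.
(Tunnel, Backroad): Driver A can switch to Bridge (1 → 5). Not NE.
(The remaining 4 profiles each have a profitable deviation by the same check.)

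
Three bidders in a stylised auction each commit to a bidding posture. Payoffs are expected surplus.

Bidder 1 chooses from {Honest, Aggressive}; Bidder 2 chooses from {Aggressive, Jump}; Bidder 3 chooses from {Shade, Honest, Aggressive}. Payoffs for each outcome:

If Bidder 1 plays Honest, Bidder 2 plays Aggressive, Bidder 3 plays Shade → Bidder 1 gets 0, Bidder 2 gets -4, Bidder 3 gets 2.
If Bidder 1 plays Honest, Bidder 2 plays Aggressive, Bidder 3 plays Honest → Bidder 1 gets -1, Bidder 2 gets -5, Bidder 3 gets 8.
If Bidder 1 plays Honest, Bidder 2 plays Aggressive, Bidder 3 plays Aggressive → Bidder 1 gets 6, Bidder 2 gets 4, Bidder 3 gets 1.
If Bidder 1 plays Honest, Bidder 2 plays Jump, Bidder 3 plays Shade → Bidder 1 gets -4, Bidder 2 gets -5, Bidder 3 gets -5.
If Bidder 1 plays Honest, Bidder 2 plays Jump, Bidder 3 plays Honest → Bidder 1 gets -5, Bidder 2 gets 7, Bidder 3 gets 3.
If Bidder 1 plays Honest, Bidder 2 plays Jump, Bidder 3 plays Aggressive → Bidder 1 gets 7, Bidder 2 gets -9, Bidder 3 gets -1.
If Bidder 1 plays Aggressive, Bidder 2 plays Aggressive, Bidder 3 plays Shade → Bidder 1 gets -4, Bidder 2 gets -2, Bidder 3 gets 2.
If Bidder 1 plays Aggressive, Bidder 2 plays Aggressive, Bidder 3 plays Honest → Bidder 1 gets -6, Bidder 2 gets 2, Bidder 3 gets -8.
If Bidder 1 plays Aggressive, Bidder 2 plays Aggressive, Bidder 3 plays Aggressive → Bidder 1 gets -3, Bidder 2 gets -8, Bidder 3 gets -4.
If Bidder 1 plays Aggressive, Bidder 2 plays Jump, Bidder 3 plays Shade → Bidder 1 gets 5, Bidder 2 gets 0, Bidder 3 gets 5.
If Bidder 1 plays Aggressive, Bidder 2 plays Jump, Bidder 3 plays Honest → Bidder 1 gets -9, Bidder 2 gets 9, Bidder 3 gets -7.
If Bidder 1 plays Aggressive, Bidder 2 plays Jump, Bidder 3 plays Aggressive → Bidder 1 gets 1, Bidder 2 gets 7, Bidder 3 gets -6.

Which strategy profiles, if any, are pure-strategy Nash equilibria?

(Honest, Jump, Honest); (Aggressive, Jump, Shade)

Mark each player's best response to every combination of opponents' strategies; a profile where every player is best-responding is a pure Nash equilibrium.
Bidder 1 against (Aggressive, Shade): payoffs 0, -4 → best response Honest.
Bidder 1 against (Aggressive, Honest): payoffs -1, -6 → best response Honest.
Bidder 1 against (Aggressive, Aggressive): payoffs 6, -3 → best response Honest.
Bidder 1 against (Jump, Shade): payoffs -4, 5 → best response Aggressive.
Bidder 1 against (Jump, Honest): payoffs -5, -9 → best response Honest.
Bidder 1 against (Jump, Aggressive): payoffs 7, 1 → best response Honest.
Bidder 2 against (Honest, Shade): payoffs -4, -5 → best response Aggressive.
Bidder 2 against (Honest, Honest): payoffs -5, 7 → best response Jump.
Bidder 2 against (Honest, Aggressive): payoffs 4, -9 → best response Aggressive.
Bidder 2 against (Aggressive, Shade): payoffs -2, 0 → best response Jump.
Bidder 2 against (Aggressive, Honest): payoffs 2, 9 → best response Jump.
Bidder 2 against (Aggressive, Aggressive): payoffs -8, 7 → best response Jump.
Bidder 3 against (Honest, Aggressive): payoffs 2, 8, 1 → best response Honest.
Bidder 3 against (Honest, Jump): payoffs -5, 3, -1 → best response Honest.
Bidder 3 against (Aggressive, Aggressive): payoffs 2, -8, -4 → best response Shade.
Bidder 3 against (Aggressive, Jump): payoffs 5, -7, -6 → best response Shade.
Mutual best responses: (Honest, Jump, Honest); (Aggressive, Jump, Shade).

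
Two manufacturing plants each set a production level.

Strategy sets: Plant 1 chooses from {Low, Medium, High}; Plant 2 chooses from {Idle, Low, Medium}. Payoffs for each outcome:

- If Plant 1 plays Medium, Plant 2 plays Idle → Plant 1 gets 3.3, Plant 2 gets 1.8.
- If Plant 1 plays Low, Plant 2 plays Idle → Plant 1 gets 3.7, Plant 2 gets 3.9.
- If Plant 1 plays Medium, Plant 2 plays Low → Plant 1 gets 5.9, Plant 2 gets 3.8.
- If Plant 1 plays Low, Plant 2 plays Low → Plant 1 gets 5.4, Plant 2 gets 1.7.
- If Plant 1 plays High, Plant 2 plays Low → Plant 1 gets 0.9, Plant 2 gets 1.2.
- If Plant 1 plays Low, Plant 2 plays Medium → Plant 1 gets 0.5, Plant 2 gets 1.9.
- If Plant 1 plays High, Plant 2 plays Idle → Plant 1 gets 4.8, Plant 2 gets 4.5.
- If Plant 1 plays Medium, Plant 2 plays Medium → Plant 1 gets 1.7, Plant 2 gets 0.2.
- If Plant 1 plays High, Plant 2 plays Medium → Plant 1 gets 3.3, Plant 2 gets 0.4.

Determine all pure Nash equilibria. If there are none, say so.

Plant 1 against Idle: payoffs 3.7, 3.3, 4.8 → best response High.
Plant 1 against Low: payoffs 5.4, 5.9, 0.9 → best response Medium.
Plant 1 against Medium: payoffs 0.5, 1.7, 3.3 → best response High.
Plant 2 against Low: payoffs 3.9, 1.7, 1.9 → best response Idle.
Plant 2 against Medium: payoffs 1.8, 3.8, 0.2 → best response Low.
Plant 2 against High: payoffs 4.5, 1.2, 0.4 → best response Idle.
Mutual best responses: (Medium, Low); (High, Idle).

The pure Nash equilibria are (Medium, Low); (High, Idle).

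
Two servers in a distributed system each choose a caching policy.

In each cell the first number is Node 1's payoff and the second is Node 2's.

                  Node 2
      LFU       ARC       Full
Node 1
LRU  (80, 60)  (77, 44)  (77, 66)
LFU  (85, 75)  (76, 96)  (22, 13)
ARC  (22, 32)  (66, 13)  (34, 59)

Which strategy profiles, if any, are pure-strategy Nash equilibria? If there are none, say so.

(LRU, LFU): Node 1 can switch to LFU (80 → 85). Not NE.
(LRU, ARC): Node 2 can switch to LFU (44 → 60). Not NE.
(LRU, Full): Node 1 gets 77, best alternative 34; Node 2 gets 66, best alternative 60. No profitable deviation — NE.
(LFU, LFU): Node 2 can switch to ARC (75 → 96). Not NE.
(LFU, ARC): Node 1 can switch to LRU (76 → 77). Not NE.
(LFU, Full): Node 1 can switch to LRU (22 → 77). Not NE.
(ARC, LFU): Node 1 can switch to LRU (22 → 80). Not NE.
(ARC, ARC): Node 1 can switch to LRU (66 → 77). Not NE.
(ARC, Full): Node 1 can switch to LRU (34 → 77). Not NE.

(LRU, Full)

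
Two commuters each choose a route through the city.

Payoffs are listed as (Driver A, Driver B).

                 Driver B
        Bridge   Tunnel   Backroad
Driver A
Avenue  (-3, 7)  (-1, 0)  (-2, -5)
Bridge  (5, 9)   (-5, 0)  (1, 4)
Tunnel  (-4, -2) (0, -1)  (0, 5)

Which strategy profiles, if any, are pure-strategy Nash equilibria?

(Avenue, Bridge): Driver A can switch to Bridge (-3 → 5). Not NE.
(Avenue, Tunnel): Driver A can switch to Tunnel (-1 → 0). Not NE.
(Avenue, Backroad): Driver A can switch to Bridge (-2 → 1). Not NE.
(Bridge, Bridge): Driver A gets 5, best alternative -3; Driver B gets 9, best alternative 4. No profitable deviation — NE.
(Bridge, Tunnel): Driver A can switch to Avenue (-5 → -1). Not NE.
(Bridge, Backroad): Driver B can switch to Bridge (4 → 9). Not NE.
(Tunnel, Bridge): Driver A can switch to Avenue (-4 → -3). Not NE.
(Tunnel, Tunnel): Driver B can switch to Backroad (-1 → 5). Not NE.
(Tunnel, Backroad): Driver A can switch to Bridge (0 → 1). Not NE.

(Bridge, Bridge)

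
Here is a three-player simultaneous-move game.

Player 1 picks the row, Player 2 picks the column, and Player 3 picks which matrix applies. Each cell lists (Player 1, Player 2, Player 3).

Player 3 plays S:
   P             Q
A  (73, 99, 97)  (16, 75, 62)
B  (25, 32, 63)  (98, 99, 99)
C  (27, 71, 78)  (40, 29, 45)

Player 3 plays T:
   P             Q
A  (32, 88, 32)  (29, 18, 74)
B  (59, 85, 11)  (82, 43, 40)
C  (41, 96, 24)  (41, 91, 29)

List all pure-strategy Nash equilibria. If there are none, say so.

(A, P, S); (B, Q, S)

(A, P, S): Player 1 gets 73, best alternative 27; Player 2 gets 99, best alternative 75; Player 3 gets 97, best alternative 32. No profitable deviation — NE.
(A, P, T): Player 1 can switch to B (32 → 59). Not NE.
(A, Q, S): Player 1 can switch to B (16 → 98). Not NE.
(A, Q, T): Player 1 can switch to B (29 → 82). Not NE.
(B, P, S): Player 1 can switch to A (25 → 73). Not NE.
(B, P, T): Player 3 can switch to S (11 → 63). Not NE.
(B, Q, S): Player 1 gets 98, best alternative 40; Player 2 gets 99, best alternative 32; Player 3 gets 99, best alternative 40. No profitable deviation — NE.
(B, Q, T): Player 2 can switch to P (43 → 85). Not NE.
(C, P, S): Player 1 can switch to A (27 → 73). Not NE.
(C, P, T): Player 1 can switch to B (41 → 59). Not NE.
(C, Q, S): Player 1 can switch to B (40 → 98). Not NE.
(C, Q, T): Player 1 can switch to B (41 → 82). Not NE.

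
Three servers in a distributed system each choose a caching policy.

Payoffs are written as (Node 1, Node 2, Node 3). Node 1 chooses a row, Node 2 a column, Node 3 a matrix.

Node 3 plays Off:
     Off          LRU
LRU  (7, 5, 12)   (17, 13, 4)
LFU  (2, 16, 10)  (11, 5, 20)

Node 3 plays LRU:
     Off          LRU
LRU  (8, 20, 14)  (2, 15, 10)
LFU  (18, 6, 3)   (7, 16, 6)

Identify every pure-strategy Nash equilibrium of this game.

No pure-strategy Nash equilibrium.

Node 1 against (Off, Off): payoffs 7, 2 → best response LRU.
Node 1 against (Off, LRU): payoffs 8, 18 → best response LFU.
Node 1 against (LRU, Off): payoffs 17, 11 → best response LRU.
Node 1 against (LRU, LRU): payoffs 2, 7 → best response LFU.
Node 2 against (LRU, Off): payoffs 5, 13 → best response LRU.
Node 2 against (LRU, LRU): payoffs 20, 15 → best response Off.
Node 2 against (LFU, Off): payoffs 16, 5 → best response Off.
Node 2 against (LFU, LRU): payoffs 6, 16 → best response LRU.
Node 3 against (LRU, Off): payoffs 12, 14 → best response LRU.
Node 3 against (LRU, LRU): payoffs 4, 10 → best response LRU.
Node 3 against (LFU, Off): payoffs 10, 3 → best response Off.
Node 3 against (LFU, LRU): payoffs 20, 6 → best response Off.
No profile is a mutual best response for all players.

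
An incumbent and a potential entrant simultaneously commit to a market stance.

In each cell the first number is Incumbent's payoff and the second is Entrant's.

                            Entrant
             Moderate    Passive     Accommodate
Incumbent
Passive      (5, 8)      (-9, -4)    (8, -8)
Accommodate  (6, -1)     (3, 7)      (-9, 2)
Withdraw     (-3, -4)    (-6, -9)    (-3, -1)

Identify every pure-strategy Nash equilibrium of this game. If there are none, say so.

Incumbent against Moderate: payoffs 5, 6, -3 → best response Accommodate.
Incumbent against Passive: payoffs -9, 3, -6 → best response Accommodate.
Incumbent against Accommodate: payoffs 8, -9, -3 → best response Passive.
Entrant against Passive: payoffs 8, -4, -8 → best response Moderate.
Entrant against Accommodate: payoffs -1, 7, 2 → best response Passive.
Entrant against Withdraw: payoffs -4, -9, -1 → best response Accommodate.
Mutual best responses: (Accommodate, Passive).

The unique pure-strategy Nash equilibrium is (Accommodate, Passive).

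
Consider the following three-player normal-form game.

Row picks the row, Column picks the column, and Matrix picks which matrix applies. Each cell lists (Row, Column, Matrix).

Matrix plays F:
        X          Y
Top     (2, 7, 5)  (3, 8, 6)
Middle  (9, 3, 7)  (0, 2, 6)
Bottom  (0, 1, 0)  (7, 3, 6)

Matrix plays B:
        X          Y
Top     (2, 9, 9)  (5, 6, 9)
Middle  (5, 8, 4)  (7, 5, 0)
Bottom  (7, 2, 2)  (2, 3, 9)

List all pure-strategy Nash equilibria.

Pure NE: (Middle, X, F)

(Top, X, F): Row can switch to Middle (2 → 9). Not NE.
(Top, X, B): Row can switch to Middle (2 → 5). Not NE.
(Top, Y, F): Row can switch to Bottom (3 → 7). Not NE.
(Top, Y, B): Row can switch to Middle (5 → 7). Not NE.
(Middle, X, F): Row gets 9, best alternative 2; Column gets 3, best alternative 2; Matrix gets 7, best alternative 4. No profitable deviation — NE.
(Middle, X, B): Row can switch to Bottom (5 → 7). Not NE.
(Middle, Y, F): Row can switch to Top (0 → 3). Not NE.
(Middle, Y, B): Column can switch to X (5 → 8). Not NE.
(Bottom, X, F): Row can switch to Top (0 → 2). Not NE.
(The remaining 3 profiles each have a profitable deviation by the same check.)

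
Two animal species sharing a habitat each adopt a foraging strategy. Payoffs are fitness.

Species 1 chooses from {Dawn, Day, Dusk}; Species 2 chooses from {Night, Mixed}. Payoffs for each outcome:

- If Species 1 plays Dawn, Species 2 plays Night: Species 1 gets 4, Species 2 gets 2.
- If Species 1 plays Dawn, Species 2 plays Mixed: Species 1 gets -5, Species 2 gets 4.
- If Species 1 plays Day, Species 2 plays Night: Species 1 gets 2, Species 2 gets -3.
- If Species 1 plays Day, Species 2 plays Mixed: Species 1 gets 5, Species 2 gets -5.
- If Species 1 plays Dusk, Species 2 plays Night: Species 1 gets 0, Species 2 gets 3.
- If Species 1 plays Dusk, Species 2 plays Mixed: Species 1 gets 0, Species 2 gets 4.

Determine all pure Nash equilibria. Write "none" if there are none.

No pure-strategy Nash equilibrium.

Mark each player's best response to every combination of opponents' strategies; a profile where every player is best-responding is a pure Nash equilibrium.
Species 1 against Night: payoffs 4, 2, 0 → best response Dawn.
Species 1 against Mixed: payoffs -5, 5, 0 → best response Day.
Species 2 against Dawn: payoffs 2, 4 → best response Mixed.
Species 2 against Day: payoffs -3, -5 → best response Night.
Species 2 against Dusk: payoffs 3, 4 → best response Mixed.
No profile is a mutual best response for all players.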